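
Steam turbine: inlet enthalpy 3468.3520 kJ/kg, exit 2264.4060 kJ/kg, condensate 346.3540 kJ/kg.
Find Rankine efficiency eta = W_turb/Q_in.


W = 1203.9460 kJ/kg
Q_in = 3121.9980 kJ/kg
eta = 0.3856 = 38.5633%

eta = 38.5633%


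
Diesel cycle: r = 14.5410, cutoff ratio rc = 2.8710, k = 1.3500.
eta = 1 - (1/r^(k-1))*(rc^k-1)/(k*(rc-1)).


r^(k-1) = 2.5522
rc^k = 4.1528
eta = 0.5109 = 51.0913%

51.0913%


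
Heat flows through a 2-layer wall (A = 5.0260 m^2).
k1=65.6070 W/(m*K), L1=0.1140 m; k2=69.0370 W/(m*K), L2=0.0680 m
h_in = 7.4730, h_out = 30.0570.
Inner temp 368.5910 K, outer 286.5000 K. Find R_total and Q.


R_conv_in = 1/(7.4730*5.0260) = 0.0266
R_1 = 0.1140/(65.6070*5.0260) = 0.0003
R_2 = 0.0680/(69.0370*5.0260) = 0.0002
R_conv_out = 1/(30.0570*5.0260) = 0.0066
R_total = 0.0338 K/W
Q = 82.0910 / 0.0338 = 2429.7435 W

R_total = 0.0338 K/W, Q = 2429.7435 W


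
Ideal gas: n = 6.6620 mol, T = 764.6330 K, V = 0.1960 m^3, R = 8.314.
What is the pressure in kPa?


P = nRT/V = 6.6620 * 8.314 * 764.6330 / 0.1960
= 42351.3917 / 0.1960 = 216078.5289 Pa = 216.0785 kPa

216.0785 kPa


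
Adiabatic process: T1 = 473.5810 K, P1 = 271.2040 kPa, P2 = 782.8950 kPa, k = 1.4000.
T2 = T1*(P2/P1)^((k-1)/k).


(k-1)/k = 0.2857
(P2/P1)^exp = 1.3538
T2 = 473.5810 * 1.3538 = 641.1199 K

641.1199 K


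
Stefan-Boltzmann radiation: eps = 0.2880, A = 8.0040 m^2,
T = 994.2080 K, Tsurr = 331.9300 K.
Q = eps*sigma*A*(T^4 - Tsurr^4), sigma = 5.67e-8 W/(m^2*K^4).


T^4 = 9.7703e+11
Tsurr^4 = 1.2139e+10
Q = 0.2880 * 5.67e-8 * 8.0040 * 9.6489e+11 = 126113.6141 W

126113.6141 W


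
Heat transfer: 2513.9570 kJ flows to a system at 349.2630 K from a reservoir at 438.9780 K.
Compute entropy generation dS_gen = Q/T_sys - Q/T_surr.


dS_sys = 2513.9570/349.2630 = 7.1979 kJ/K
dS_surr = -2513.9570/438.9780 = -5.7268 kJ/K
dS_gen = 7.1979 - 5.7268 = 1.4711 kJ/K (irreversible)

dS_gen = 1.4711 kJ/K, irreversible


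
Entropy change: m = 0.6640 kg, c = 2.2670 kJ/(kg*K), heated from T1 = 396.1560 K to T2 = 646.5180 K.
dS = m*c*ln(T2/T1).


T2/T1 = 1.6320
ln(T2/T1) = 0.4898
dS = 0.6640 * 2.2670 * 0.4898 = 0.7373 kJ/K

0.7373 kJ/K


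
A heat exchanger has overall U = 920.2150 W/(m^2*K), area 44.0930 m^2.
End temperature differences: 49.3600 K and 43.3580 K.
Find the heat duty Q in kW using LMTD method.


LMTD = 46.2942 K
Q = 920.2150 * 44.0930 * 46.2942 = 1878387.8795 W = 1878.3879 kW

1878.3879 kW


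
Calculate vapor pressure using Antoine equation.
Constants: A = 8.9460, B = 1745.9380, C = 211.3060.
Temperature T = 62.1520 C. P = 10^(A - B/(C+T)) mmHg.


C+T = 273.4580
B/(C+T) = 6.3847
log10(P) = 8.9460 - 6.3847 = 2.5613
P = 10^2.5613 = 364.1950 mmHg

364.1950 mmHg


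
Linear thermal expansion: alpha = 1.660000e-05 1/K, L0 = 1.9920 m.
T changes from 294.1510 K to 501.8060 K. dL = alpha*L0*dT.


dT = 207.6550 K
dL = 1.660000e-05 * 1.9920 * 207.6550 = 0.006867 m
L_final = 1.998867 m

dL = 0.006867 m


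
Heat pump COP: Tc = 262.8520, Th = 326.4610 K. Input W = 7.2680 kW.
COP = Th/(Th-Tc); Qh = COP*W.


COP = 326.4610 / 63.6090 = 5.1323
Qh = 5.1323 * 7.2680 = 37.3016 kW

COP = 5.1323, Qh = 37.3016 kW


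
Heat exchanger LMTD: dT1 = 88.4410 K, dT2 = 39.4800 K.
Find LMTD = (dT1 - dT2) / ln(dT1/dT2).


dT1/dT2 = 2.2401
ln(dT1/dT2) = 0.8065
LMTD = 48.9610 / 0.8065 = 60.7049 K

60.7049 K


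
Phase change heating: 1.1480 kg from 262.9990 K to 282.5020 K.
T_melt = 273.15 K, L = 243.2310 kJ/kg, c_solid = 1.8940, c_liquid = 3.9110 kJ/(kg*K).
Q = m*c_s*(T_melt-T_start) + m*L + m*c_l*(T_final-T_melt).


Q1 (sensible, solid) = 1.1480 * 1.8940 * 10.1510 = 22.0714 kJ
Q2 (latent) = 1.1480 * 243.2310 = 279.2292 kJ
Q3 (sensible, liquid) = 1.1480 * 3.9110 * 9.3520 = 41.9889 kJ
Q_total = 343.2895 kJ

343.2895 kJ


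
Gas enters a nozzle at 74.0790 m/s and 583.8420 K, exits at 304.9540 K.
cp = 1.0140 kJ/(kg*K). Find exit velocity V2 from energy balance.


dT = 278.8880 K
2*cp*1000*dT = 565584.8640
V1^2 = 5487.6982
V2 = sqrt(571072.5622) = 755.6934 m/s

755.6934 m/s


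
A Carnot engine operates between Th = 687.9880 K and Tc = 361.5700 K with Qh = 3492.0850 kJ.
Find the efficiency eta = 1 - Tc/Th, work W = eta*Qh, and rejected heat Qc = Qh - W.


eta = 1 - 361.5700/687.9880 = 0.4745
W = 0.4745 * 3492.0850 = 1656.8304 kJ
Qc = 3492.0850 - 1656.8304 = 1835.2546 kJ

eta = 47.4453%, W = 1656.8304 kJ, Qc = 1835.2546 kJ


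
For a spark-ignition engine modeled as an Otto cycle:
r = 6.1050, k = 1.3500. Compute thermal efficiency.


r^(k-1) = 1.8836
eta = 1 - 1/1.8836 = 0.4691 = 46.9103%

46.9103%


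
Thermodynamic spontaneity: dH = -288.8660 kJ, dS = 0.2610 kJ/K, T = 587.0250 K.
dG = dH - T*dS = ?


T*dS = 587.0250 * 0.2610 = 153.2135 kJ
dG = -288.8660 - 153.2135 = -442.0795 kJ (spontaneous)

dG = -442.0795 kJ, spontaneous


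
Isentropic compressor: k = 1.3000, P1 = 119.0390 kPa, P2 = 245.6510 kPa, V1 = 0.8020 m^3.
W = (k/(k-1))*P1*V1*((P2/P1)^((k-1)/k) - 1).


(k-1)/k = 0.2308
(P2/P1)^exp = 1.1820
W = 4.3333 * 119.0390 * 0.8020 * (1.1820 - 1) = 75.2814 kJ

75.2814 kJ


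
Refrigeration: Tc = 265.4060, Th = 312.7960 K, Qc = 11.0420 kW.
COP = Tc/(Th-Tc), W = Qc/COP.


COP = 265.4060 / 47.3900 = 5.6005
W = 11.0420 / 5.6005 = 1.9716 kW

COP = 5.6005, W = 1.9716 kW


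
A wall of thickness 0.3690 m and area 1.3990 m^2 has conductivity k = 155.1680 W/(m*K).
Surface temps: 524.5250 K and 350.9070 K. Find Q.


dT = 173.6180 K
Q = 155.1680 * 1.3990 * 173.6180 / 0.3690 = 102138.2141 W

102138.2141 W


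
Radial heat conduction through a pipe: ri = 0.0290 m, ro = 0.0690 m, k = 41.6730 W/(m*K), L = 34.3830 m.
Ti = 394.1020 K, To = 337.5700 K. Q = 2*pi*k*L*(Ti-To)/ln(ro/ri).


dT = 56.5320 K
ln(ro/ri) = 0.8668
Q = 2*pi*41.6730*34.3830*56.5320 / 0.8668 = 587149.2372 W

587149.2372 W


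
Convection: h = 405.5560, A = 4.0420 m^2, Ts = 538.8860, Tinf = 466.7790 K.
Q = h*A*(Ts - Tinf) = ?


dT = 72.1070 K
Q = 405.5560 * 4.0420 * 72.1070 = 118201.9299 W

118201.9299 W


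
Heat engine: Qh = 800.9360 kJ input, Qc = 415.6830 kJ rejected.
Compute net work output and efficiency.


W = 800.9360 - 415.6830 = 385.2530 kJ
eta = 385.2530 / 800.9360 = 0.4810 = 48.1003%

W = 385.2530 kJ, eta = 48.1003%


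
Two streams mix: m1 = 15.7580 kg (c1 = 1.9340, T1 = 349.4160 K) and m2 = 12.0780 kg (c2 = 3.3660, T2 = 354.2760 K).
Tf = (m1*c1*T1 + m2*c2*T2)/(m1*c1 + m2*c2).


num = 25051.7229
den = 71.1305
Tf = 352.1937 K

352.1937 K


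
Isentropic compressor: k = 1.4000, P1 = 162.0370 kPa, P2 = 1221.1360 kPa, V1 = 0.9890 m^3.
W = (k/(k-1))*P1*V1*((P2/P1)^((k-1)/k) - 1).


(k-1)/k = 0.2857
(P2/P1)^exp = 1.7808
W = 3.5000 * 162.0370 * 0.9890 * (1.7808 - 1) = 437.9417 kJ

437.9417 kJ


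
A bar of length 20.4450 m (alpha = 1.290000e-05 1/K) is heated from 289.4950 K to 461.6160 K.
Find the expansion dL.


dT = 172.1210 K
dL = 1.290000e-05 * 20.4450 * 172.1210 = 0.045395 m
L_final = 20.490395 m

dL = 0.045395 m


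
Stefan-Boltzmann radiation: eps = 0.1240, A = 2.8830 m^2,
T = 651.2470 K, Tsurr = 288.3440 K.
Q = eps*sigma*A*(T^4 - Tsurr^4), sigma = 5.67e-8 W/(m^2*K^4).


T^4 = 1.7988e+11
Tsurr^4 = 6.9126e+09
Q = 0.1240 * 5.67e-8 * 2.8830 * 1.7297e+11 = 3506.0138 W

3506.0138 W


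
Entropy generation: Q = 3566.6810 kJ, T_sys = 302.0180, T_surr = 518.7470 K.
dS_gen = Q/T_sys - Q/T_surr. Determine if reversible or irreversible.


dS_sys = 3566.6810/302.0180 = 11.8095 kJ/K
dS_surr = -3566.6810/518.7470 = -6.8756 kJ/K
dS_gen = 11.8095 - 6.8756 = 4.9339 kJ/K (irreversible)

dS_gen = 4.9339 kJ/K, irreversible


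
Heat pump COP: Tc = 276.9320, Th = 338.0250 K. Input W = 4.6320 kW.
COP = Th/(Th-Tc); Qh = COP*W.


COP = 338.0250 / 61.0930 = 5.5330
Qh = 5.5330 * 4.6320 = 25.6287 kW

COP = 5.5330, Qh = 25.6287 kW


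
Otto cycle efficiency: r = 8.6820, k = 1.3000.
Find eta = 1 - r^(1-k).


r^(k-1) = 1.9124
eta = 1 - 1/1.9124 = 0.4771 = 47.7106%

47.7106%


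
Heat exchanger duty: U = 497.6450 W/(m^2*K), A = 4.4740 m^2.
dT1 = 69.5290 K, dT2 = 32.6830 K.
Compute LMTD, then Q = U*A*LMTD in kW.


LMTD = 48.8098 K
Q = 497.6450 * 4.4740 * 48.8098 = 108673.3243 W = 108.6733 kW

108.6733 kW


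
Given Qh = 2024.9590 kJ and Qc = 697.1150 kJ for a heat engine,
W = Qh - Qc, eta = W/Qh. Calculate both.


W = 2024.9590 - 697.1150 = 1327.8440 kJ
eta = 1327.8440 / 2024.9590 = 0.6557 = 65.5739%

W = 1327.8440 kJ, eta = 65.5739%


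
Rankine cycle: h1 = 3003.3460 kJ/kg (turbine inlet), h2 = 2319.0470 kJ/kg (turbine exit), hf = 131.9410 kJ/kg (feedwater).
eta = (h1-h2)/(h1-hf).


W = 684.2990 kJ/kg
Q_in = 2871.4050 kJ/kg
eta = 0.2383 = 23.8315%

eta = 23.8315%


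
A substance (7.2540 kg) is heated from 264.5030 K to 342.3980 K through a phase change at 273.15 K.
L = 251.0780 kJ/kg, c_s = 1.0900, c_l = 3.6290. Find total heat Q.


Q1 (sensible, solid) = 7.2540 * 1.0900 * 8.6470 = 68.3706 kJ
Q2 (latent) = 7.2540 * 251.0780 = 1821.3198 kJ
Q3 (sensible, liquid) = 7.2540 * 3.6290 * 69.2480 = 1822.9374 kJ
Q_total = 3712.6278 kJ

3712.6278 kJ


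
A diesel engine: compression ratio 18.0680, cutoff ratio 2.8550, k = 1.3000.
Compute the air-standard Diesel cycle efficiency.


r^(k-1) = 2.3827
rc^k = 3.9110
eta = 0.4934 = 49.3380%

49.3380%


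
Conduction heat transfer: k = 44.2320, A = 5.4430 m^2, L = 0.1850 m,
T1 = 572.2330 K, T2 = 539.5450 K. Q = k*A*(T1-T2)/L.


dT = 32.6880 K
Q = 44.2320 * 5.4430 * 32.6880 / 0.1850 = 42539.4169 W

42539.4169 W


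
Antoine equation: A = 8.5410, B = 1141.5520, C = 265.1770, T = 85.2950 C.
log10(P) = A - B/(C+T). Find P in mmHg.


C+T = 350.4720
B/(C+T) = 3.2572
log10(P) = 8.5410 - 3.2572 = 5.2838
P = 10^5.2838 = 192227.4493 mmHg

192227.4493 mmHg


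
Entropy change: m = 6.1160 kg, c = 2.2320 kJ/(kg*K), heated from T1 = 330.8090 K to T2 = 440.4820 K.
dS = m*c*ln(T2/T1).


T2/T1 = 1.3315
ln(T2/T1) = 0.2863
dS = 6.1160 * 2.2320 * 0.2863 = 3.9086 kJ/K

3.9086 kJ/K


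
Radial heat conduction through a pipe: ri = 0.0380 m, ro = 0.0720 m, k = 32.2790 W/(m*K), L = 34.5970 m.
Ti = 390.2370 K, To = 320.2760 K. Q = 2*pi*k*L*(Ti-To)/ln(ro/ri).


dT = 69.9610 K
ln(ro/ri) = 0.6391
Q = 2*pi*32.2790*34.5970*69.9610 / 0.6391 = 768137.8959 W

768137.8959 W


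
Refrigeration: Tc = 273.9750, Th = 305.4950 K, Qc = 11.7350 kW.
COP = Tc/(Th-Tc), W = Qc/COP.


COP = 273.9750 / 31.5200 = 8.6921
W = 11.7350 / 8.6921 = 1.3501 kW

COP = 8.6921, W = 1.3501 kW


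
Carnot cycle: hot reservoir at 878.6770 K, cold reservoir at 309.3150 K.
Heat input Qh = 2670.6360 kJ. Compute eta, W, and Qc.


eta = 1 - 309.3150/878.6770 = 0.6480
W = 0.6480 * 2670.6360 = 1730.5092 kJ
Qc = 2670.6360 - 1730.5092 = 940.1268 kJ

eta = 64.7976%, W = 1730.5092 kJ, Qc = 940.1268 kJ


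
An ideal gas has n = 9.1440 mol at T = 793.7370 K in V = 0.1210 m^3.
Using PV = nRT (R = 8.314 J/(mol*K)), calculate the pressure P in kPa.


P = nRT/V = 9.1440 * 8.314 * 793.7370 / 0.1210
= 60342.4394 / 0.1210 = 498697.8463 Pa = 498.6978 kPa

498.6978 kPa


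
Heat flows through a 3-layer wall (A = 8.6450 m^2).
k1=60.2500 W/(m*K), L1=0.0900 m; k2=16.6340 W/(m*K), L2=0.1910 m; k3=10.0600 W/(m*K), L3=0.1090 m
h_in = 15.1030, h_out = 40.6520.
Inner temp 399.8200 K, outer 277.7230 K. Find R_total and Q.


R_conv_in = 1/(15.1030*8.6450) = 0.0077
R_1 = 0.0900/(60.2500*8.6450) = 0.0002
R_2 = 0.1910/(16.6340*8.6450) = 0.0013
R_3 = 0.1090/(10.0600*8.6450) = 0.0013
R_conv_out = 1/(40.6520*8.6450) = 0.0028
R_total = 0.0133 K/W
Q = 122.0970 / 0.0133 = 9208.7525 W

R_total = 0.0133 K/W, Q = 9208.7525 W


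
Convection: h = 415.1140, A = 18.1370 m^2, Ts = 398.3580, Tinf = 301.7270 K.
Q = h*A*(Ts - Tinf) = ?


dT = 96.6310 K
Q = 415.1140 * 18.1370 * 96.6310 = 727527.3215 W

727527.3215 W


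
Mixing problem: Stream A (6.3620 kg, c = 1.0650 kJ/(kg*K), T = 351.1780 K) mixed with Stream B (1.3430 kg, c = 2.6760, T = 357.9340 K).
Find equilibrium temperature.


num = 3665.7846
den = 10.3694
Tf = 353.5195 K

353.5195 K


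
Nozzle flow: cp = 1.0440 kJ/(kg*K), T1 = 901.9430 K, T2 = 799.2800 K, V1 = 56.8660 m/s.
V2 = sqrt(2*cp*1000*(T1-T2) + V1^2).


dT = 102.6630 K
2*cp*1000*dT = 214360.3440
V1^2 = 3233.7420
V2 = sqrt(217594.0860) = 466.4698 m/s

466.4698 m/s


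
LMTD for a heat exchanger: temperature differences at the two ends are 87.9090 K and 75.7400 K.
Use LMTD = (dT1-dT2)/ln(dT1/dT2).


dT1/dT2 = 1.1607
ln(dT1/dT2) = 0.1490
LMTD = 12.1690 / 0.1490 = 81.6735 K

81.6735 K


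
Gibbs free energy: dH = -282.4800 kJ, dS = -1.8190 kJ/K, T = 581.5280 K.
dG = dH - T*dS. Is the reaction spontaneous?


T*dS = 581.5280 * -1.8190 = -1057.7994 kJ
dG = -282.4800 + 1057.7994 = 775.3194 kJ (non-spontaneous)

dG = 775.3194 kJ, non-spontaneous


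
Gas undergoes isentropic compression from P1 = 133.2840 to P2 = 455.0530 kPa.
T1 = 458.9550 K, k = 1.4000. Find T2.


(k-1)/k = 0.2857
(P2/P1)^exp = 1.4203
T2 = 458.9550 * 1.4203 = 651.8339 K

651.8339 K


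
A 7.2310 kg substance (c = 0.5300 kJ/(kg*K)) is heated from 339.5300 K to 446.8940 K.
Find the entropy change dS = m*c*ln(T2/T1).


T2/T1 = 1.3162
ln(T2/T1) = 0.2748
dS = 7.2310 * 0.5300 * 0.2748 = 1.0530 kJ/K

1.0530 kJ/K


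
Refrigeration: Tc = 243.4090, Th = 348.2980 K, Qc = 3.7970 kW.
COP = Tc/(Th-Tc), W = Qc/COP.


COP = 243.4090 / 104.8890 = 2.3206
W = 3.7970 / 2.3206 = 1.6362 kW

COP = 2.3206, W = 1.6362 kW


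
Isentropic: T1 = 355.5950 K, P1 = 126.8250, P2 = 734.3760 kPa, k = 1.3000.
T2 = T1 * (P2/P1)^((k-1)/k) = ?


(k-1)/k = 0.2308
(P2/P1)^exp = 1.4997
T2 = 355.5950 * 1.4997 = 533.2937 K

533.2937 K


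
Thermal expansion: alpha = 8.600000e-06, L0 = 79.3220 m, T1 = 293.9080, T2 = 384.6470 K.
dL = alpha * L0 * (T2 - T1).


dT = 90.7390 K
dL = 8.600000e-06 * 79.3220 * 90.7390 = 0.061899 m
L_final = 79.383899 m

dL = 0.061899 m


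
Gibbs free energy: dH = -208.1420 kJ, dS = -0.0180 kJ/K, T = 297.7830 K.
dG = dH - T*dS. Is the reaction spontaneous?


T*dS = 297.7830 * -0.0180 = -5.3601 kJ
dG = -208.1420 + 5.3601 = -202.7819 kJ (spontaneous)

dG = -202.7819 kJ, spontaneous


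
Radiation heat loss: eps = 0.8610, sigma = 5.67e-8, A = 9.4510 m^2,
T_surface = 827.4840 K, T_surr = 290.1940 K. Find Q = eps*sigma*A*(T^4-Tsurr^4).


T^4 = 4.6885e+11
Tsurr^4 = 7.0918e+09
Q = 0.8610 * 5.67e-8 * 9.4510 * 4.6176e+11 = 213050.8159 W

213050.8159 W


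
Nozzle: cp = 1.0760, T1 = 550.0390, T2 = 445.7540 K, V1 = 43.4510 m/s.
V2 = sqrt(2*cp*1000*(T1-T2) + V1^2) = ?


dT = 104.2850 K
2*cp*1000*dT = 224421.3200
V1^2 = 1887.9894
V2 = sqrt(226309.3094) = 475.7198 m/s

475.7198 m/s


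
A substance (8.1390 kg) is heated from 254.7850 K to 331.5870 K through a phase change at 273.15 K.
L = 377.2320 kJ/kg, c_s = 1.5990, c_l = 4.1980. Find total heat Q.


Q1 (sensible, solid) = 8.1390 * 1.5990 * 18.3650 = 239.0069 kJ
Q2 (latent) = 8.1390 * 377.2320 = 3070.2912 kJ
Q3 (sensible, liquid) = 8.1390 * 4.1980 * 58.4370 = 1996.6475 kJ
Q_total = 5305.9456 kJ

5305.9456 kJ


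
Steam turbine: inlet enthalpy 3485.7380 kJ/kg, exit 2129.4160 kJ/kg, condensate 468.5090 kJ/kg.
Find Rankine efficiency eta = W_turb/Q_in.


W = 1356.3220 kJ/kg
Q_in = 3017.2290 kJ/kg
eta = 0.4495 = 44.9526%

eta = 44.9526%


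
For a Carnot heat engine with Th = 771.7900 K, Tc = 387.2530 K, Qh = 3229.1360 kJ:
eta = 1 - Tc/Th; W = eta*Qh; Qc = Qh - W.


eta = 1 - 387.2530/771.7900 = 0.4982
W = 0.4982 * 3229.1360 = 1608.8862 kJ
Qc = 3229.1360 - 1608.8862 = 1620.2498 kJ

eta = 49.8240%, W = 1608.8862 kJ, Qc = 1620.2498 kJ


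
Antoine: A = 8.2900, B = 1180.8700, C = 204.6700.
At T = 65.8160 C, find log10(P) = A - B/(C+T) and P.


C+T = 270.4860
B/(C+T) = 4.3657
log10(P) = 8.2900 - 4.3657 = 3.9243
P = 10^3.9243 = 8399.7378 mmHg

8399.7378 mmHg


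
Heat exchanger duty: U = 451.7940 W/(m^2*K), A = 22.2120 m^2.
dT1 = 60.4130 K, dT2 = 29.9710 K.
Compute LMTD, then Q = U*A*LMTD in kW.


LMTD = 43.4281 K
Q = 451.7940 * 22.2120 * 43.4281 = 435812.1711 W = 435.8122 kW

435.8122 kW


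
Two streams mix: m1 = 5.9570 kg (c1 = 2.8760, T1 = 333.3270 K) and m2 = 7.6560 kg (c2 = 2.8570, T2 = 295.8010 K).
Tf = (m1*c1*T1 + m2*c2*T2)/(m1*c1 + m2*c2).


num = 12180.7809
den = 39.0055
Tf = 312.2835 K

312.2835 K


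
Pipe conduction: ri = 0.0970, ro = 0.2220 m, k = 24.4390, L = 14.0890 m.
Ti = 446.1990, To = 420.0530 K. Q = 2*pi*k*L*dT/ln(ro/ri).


dT = 26.1460 K
ln(ro/ri) = 0.8280
Q = 2*pi*24.4390*14.0890*26.1460 / 0.8280 = 68318.1364 W

68318.1364 W


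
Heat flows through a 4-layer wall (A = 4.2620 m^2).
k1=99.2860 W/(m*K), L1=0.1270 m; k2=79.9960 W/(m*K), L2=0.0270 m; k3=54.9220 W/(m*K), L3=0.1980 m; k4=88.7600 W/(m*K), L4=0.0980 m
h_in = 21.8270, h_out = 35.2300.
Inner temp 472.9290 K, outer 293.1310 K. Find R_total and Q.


R_conv_in = 1/(21.8270*4.2620) = 0.0107
R_1 = 0.1270/(99.2860*4.2620) = 0.0003
R_2 = 0.0270/(79.9960*4.2620) = 7.9192e-05
R_3 = 0.1980/(54.9220*4.2620) = 0.0008
R_4 = 0.0980/(88.7600*4.2620) = 0.0003
R_conv_out = 1/(35.2300*4.2620) = 0.0067
R_total = 0.0189 K/W
Q = 179.7980 / 0.0189 = 9516.2194 W

R_total = 0.0189 K/W, Q = 9516.2194 W


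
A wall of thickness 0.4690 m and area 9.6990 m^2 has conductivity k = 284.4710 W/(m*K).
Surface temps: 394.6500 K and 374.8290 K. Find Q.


dT = 19.8210 K
Q = 284.4710 * 9.6990 * 19.8210 / 0.4690 = 116605.1354 W

116605.1354 W


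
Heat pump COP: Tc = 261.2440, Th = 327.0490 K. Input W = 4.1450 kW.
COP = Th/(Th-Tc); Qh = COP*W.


COP = 327.0490 / 65.8050 = 4.9700
Qh = 4.9700 * 4.1450 = 20.6005 kW

COP = 4.9700, Qh = 20.6005 kW


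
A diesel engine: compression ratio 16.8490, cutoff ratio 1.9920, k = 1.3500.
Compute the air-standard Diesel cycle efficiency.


r^(k-1) = 2.6872
rc^k = 2.5354
eta = 0.5734 = 57.3356%

57.3356%


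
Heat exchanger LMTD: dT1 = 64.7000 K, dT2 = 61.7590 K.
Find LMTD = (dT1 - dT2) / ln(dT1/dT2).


dT1/dT2 = 1.0476
ln(dT1/dT2) = 0.0465
LMTD = 2.9410 / 0.0465 = 63.2181 K

63.2181 K


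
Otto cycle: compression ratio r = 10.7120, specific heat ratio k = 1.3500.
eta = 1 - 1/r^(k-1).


r^(k-1) = 2.2933
eta = 1 - 1/2.2933 = 0.5639 = 56.3941%

56.3941%


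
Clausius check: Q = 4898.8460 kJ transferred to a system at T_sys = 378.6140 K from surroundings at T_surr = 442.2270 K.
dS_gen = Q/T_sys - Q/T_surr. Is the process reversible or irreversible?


dS_sys = 4898.8460/378.6140 = 12.9389 kJ/K
dS_surr = -4898.8460/442.2270 = -11.0777 kJ/K
dS_gen = 12.9389 - 11.0777 = 1.8612 kJ/K (irreversible)

dS_gen = 1.8612 kJ/K, irreversible


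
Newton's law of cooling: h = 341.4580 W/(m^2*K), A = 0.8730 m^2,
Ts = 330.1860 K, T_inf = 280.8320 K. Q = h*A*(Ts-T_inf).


dT = 49.3540 K
Q = 341.4580 * 0.8730 * 49.3540 = 14712.0737 W

14712.0737 W


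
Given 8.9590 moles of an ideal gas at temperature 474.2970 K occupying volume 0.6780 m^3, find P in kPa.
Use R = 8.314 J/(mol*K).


P = nRT/V = 8.9590 * 8.314 * 474.2970 / 0.6780
= 35328.0718 / 0.6780 = 52106.3006 Pa = 52.1063 kPa

52.1063 kPa


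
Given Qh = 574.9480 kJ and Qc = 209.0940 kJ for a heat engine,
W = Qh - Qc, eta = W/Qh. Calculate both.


W = 574.9480 - 209.0940 = 365.8540 kJ
eta = 365.8540 / 574.9480 = 0.6363 = 63.6325%

W = 365.8540 kJ, eta = 63.6325%


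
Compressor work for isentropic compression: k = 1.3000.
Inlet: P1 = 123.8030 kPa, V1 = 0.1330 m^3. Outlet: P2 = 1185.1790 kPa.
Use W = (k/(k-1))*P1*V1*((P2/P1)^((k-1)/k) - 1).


(k-1)/k = 0.2308
(P2/P1)^exp = 1.6842
W = 4.3333 * 123.8030 * 0.1330 * (1.6842 - 1) = 48.8198 kJ

48.8198 kJ


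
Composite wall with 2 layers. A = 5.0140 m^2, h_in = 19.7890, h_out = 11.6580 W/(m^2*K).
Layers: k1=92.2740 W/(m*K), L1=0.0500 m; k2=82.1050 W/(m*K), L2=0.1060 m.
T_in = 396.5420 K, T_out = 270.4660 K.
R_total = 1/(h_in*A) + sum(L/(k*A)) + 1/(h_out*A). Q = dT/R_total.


R_conv_in = 1/(19.7890*5.0140) = 0.0101
R_1 = 0.0500/(92.2740*5.0140) = 0.0001
R_2 = 0.1060/(82.1050*5.0140) = 0.0003
R_conv_out = 1/(11.6580*5.0140) = 0.0171
R_total = 0.0276 K/W
Q = 126.0760 / 0.0276 = 4575.9856 W

R_total = 0.0276 K/W, Q = 4575.9856 W


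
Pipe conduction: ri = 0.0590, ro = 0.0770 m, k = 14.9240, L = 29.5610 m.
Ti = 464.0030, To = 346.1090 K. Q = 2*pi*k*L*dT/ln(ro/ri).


dT = 117.8940 K
ln(ro/ri) = 0.2663
Q = 2*pi*14.9240*29.5610*117.8940 / 0.2663 = 1227317.6871 W

1227317.6871 W


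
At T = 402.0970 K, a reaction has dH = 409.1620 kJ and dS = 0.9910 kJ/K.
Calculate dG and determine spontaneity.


T*dS = 402.0970 * 0.9910 = 398.4781 kJ
dG = 409.1620 - 398.4781 = 10.6839 kJ (non-spontaneous)

dG = 10.6839 kJ, non-spontaneous


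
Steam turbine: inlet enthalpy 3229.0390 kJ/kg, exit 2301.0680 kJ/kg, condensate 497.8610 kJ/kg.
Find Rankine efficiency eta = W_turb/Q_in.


W = 927.9710 kJ/kg
Q_in = 2731.1780 kJ/kg
eta = 0.3398 = 33.9770%

eta = 33.9770%


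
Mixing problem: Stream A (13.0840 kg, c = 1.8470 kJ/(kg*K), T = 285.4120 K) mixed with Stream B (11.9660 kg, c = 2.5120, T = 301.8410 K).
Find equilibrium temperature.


num = 15970.2241
den = 54.2247
Tf = 294.5191 K

294.5191 K


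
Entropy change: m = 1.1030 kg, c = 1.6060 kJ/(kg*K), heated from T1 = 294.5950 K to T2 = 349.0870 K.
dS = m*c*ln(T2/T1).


T2/T1 = 1.1850
ln(T2/T1) = 0.1697
dS = 1.1030 * 1.6060 * 0.1697 = 0.3006 kJ/K

0.3006 kJ/K


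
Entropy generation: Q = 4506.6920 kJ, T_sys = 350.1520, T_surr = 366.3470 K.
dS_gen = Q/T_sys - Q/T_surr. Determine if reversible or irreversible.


dS_sys = 4506.6920/350.1520 = 12.8707 kJ/K
dS_surr = -4506.6920/366.3470 = -12.3017 kJ/K
dS_gen = 12.8707 - 12.3017 = 0.5690 kJ/K (irreversible)

dS_gen = 0.5690 kJ/K, irreversible


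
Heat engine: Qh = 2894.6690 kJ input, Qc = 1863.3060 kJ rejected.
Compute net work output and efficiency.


W = 2894.6690 - 1863.3060 = 1031.3630 kJ
eta = 1031.3630 / 2894.6690 = 0.3563 = 35.6297%

W = 1031.3630 kJ, eta = 35.6297%


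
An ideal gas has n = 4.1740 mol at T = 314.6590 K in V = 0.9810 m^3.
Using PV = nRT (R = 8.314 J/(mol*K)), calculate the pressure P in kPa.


P = nRT/V = 4.1740 * 8.314 * 314.6590 / 0.9810
= 10919.4967 / 0.9810 = 11130.9855 Pa = 11.1310 kPa

11.1310 kPa


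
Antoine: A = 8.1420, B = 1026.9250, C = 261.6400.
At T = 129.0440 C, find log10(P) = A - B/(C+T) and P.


C+T = 390.6840
B/(C+T) = 2.6285
log10(P) = 8.1420 - 2.6285 = 5.5135
P = 10^5.5135 = 326188.7762 mmHg

326188.7762 mmHg


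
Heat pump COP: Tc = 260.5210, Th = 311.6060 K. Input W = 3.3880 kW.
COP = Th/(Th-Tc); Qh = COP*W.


COP = 311.6060 / 51.0850 = 6.0998
Qh = 6.0998 * 3.3880 = 20.6660 kW

COP = 6.0998, Qh = 20.6660 kW


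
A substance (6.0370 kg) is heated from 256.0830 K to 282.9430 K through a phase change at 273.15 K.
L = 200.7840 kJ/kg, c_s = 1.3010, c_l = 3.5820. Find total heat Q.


Q1 (sensible, solid) = 6.0370 * 1.3010 * 17.0670 = 134.0466 kJ
Q2 (latent) = 6.0370 * 200.7840 = 1212.1330 kJ
Q3 (sensible, liquid) = 6.0370 * 3.5820 * 9.7930 = 211.7691 kJ
Q_total = 1557.9486 kJ

1557.9486 kJ


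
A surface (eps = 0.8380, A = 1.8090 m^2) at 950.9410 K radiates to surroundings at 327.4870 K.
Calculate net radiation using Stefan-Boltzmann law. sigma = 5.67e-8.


T^4 = 8.1774e+11
Tsurr^4 = 1.1502e+10
Q = 0.8380 * 5.67e-8 * 1.8090 * 8.0624e+11 = 69299.1490 W

69299.1490 W


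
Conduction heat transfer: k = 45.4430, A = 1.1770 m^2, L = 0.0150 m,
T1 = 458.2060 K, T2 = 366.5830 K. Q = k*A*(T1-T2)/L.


dT = 91.6230 K
Q = 45.4430 * 1.1770 * 91.6230 / 0.0150 = 326705.6957 W

326705.6957 W


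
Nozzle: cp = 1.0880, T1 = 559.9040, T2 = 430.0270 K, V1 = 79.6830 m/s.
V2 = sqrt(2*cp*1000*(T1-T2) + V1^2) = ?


dT = 129.8770 K
2*cp*1000*dT = 282612.3520
V1^2 = 6349.3805
V2 = sqrt(288961.7325) = 537.5516 m/s

537.5516 m/s


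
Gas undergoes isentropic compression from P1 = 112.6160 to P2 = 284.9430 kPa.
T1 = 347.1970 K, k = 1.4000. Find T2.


(k-1)/k = 0.2857
(P2/P1)^exp = 1.3037
T2 = 347.1970 * 1.3037 = 452.6515 K

452.6515 K


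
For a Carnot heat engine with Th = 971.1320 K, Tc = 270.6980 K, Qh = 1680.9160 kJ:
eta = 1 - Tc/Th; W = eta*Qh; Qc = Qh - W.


eta = 1 - 270.6980/971.1320 = 0.7213
W = 0.7213 * 1680.9160 = 1212.3694 kJ
Qc = 1680.9160 - 1212.3694 = 468.5466 kJ

eta = 72.1255%, W = 1212.3694 kJ, Qc = 468.5466 kJ


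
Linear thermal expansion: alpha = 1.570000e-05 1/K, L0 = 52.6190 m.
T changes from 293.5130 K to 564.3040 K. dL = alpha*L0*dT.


dT = 270.7910 K
dL = 1.570000e-05 * 52.6190 * 270.7910 = 0.223705 m
L_final = 52.842705 m

dL = 0.223705 m


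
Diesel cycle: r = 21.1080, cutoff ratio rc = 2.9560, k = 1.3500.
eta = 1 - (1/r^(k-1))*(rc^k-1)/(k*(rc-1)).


r^(k-1) = 2.9077
rc^k = 4.3197
eta = 0.5676 = 56.7649%

56.7649%


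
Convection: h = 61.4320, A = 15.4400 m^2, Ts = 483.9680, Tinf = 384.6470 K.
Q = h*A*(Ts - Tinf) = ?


dT = 99.3210 K
Q = 61.4320 * 15.4400 * 99.3210 = 94206.9697 W

94206.9697 W


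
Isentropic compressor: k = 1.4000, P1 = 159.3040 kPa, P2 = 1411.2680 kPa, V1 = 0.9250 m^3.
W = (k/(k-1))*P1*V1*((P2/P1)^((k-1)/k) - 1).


(k-1)/k = 0.2857
(P2/P1)^exp = 1.8650
W = 3.5000 * 159.3040 * 0.9250 * (1.8650 - 1) = 446.1253 kJ

446.1253 kJ


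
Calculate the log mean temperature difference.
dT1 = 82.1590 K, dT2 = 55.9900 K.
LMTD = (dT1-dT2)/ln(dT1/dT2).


dT1/dT2 = 1.4674
ln(dT1/dT2) = 0.3835
LMTD = 26.1690 / 0.3835 = 68.2403 K

68.2403 K


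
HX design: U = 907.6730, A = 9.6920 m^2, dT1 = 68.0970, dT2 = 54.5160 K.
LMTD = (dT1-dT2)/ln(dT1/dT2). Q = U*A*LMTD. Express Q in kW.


LMTD = 61.0550 K
Q = 907.6730 * 9.6920 * 61.0550 = 537110.6805 W = 537.1107 kW

537.1107 kW


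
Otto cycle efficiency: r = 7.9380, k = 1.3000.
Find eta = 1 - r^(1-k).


r^(k-1) = 1.8617
eta = 1 - 1/1.8617 = 0.4629 = 46.2861%

46.2861%


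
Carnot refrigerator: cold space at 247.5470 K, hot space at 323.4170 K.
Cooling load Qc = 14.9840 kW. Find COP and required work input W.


COP = 247.5470 / 75.8700 = 3.2628
W = 14.9840 / 3.2628 = 4.5924 kW

COP = 3.2628, W = 4.5924 kW


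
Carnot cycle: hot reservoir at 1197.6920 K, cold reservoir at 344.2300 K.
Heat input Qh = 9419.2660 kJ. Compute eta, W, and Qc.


eta = 1 - 344.2300/1197.6920 = 0.7126
W = 0.7126 * 9419.2660 = 6712.0642 kJ
Qc = 9419.2660 - 6712.0642 = 2707.2018 kJ

eta = 71.2589%, W = 6712.0642 kJ, Qc = 2707.2018 kJ


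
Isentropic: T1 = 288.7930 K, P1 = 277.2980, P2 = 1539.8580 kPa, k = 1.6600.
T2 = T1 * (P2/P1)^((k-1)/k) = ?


(k-1)/k = 0.3976
(P2/P1)^exp = 1.9771
T2 = 288.7930 * 1.9771 = 570.9607 K

570.9607 K


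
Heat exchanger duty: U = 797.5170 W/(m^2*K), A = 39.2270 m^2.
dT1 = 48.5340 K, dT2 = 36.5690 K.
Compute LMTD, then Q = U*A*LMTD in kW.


LMTD = 42.2696 K
Q = 797.5170 * 39.2270 * 42.2696 = 1322371.7850 W = 1322.3718 kW

1322.3718 kW


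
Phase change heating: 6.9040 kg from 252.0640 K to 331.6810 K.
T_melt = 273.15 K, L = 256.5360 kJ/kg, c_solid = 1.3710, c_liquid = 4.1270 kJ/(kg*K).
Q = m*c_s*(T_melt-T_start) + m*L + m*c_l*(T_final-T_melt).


Q1 (sensible, solid) = 6.9040 * 1.3710 * 21.0860 = 199.5871 kJ
Q2 (latent) = 6.9040 * 256.5360 = 1771.1245 kJ
Q3 (sensible, liquid) = 6.9040 * 4.1270 * 58.5310 = 1667.7125 kJ
Q_total = 3638.4242 kJ

3638.4242 kJ


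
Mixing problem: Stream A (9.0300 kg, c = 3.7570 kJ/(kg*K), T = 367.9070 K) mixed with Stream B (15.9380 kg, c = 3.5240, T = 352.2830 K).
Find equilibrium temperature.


num = 32267.6613
den = 90.0912
Tf = 358.1665 K

358.1665 K


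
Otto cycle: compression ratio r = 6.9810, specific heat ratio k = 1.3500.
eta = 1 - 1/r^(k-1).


r^(k-1) = 1.9741
eta = 1 - 1/1.9741 = 0.4934 = 49.3442%

49.3442%


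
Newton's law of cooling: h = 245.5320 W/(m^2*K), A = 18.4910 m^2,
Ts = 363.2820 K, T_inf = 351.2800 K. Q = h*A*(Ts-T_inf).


dT = 12.0020 K
Q = 245.5320 * 18.4910 * 12.0020 = 54490.6668 W

54490.6668 W


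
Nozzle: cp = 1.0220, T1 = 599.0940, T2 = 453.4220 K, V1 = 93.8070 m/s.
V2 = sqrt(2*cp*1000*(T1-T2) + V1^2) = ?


dT = 145.6720 K
2*cp*1000*dT = 297753.5680
V1^2 = 8799.7532
V2 = sqrt(306553.3212) = 553.6726 m/s

553.6726 m/s


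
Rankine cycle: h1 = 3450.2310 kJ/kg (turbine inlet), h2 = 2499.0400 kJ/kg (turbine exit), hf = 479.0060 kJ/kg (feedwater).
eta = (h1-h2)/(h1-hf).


W = 951.1910 kJ/kg
Q_in = 2971.2250 kJ/kg
eta = 0.3201 = 32.0134%

eta = 32.0134%


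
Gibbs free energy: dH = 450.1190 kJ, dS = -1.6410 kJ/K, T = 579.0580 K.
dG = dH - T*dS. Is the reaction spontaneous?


T*dS = 579.0580 * -1.6410 = -950.2342 kJ
dG = 450.1190 + 950.2342 = 1400.3532 kJ (non-spontaneous)

dG = 1400.3532 kJ, non-spontaneous


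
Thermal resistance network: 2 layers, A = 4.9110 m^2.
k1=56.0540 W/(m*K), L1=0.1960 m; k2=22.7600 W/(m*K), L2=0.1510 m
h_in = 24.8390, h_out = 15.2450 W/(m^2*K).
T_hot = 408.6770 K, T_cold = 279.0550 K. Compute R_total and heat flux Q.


R_conv_in = 1/(24.8390*4.9110) = 0.0082
R_1 = 0.1960/(56.0540*4.9110) = 0.0007
R_2 = 0.1510/(22.7600*4.9110) = 0.0014
R_conv_out = 1/(15.2450*4.9110) = 0.0134
R_total = 0.0236 K/W
Q = 129.6220 / 0.0236 = 5488.3841 W

R_total = 0.0236 K/W, Q = 5488.3841 W


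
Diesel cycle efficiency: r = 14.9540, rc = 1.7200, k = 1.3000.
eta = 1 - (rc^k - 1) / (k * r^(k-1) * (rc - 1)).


r^(k-1) = 2.2513
rc^k = 2.0239
eta = 0.5141 = 51.4096%

51.4096%


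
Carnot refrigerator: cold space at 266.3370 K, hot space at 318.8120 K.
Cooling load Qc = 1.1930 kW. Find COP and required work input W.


COP = 266.3370 / 52.4750 = 5.0755
W = 1.1930 / 5.0755 = 0.2351 kW

COP = 5.0755, W = 0.2351 kW


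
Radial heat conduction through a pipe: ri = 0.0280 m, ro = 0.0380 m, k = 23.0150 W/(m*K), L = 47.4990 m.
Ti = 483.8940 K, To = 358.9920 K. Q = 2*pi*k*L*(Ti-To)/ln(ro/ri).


dT = 124.9020 K
ln(ro/ri) = 0.3054
Q = 2*pi*23.0150*47.4990*124.9020 / 0.3054 = 2809323.6160 W

2809323.6160 W


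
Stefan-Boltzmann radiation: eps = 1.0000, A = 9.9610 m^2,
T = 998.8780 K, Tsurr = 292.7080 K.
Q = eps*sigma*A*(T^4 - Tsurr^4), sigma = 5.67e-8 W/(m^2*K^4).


T^4 = 9.9552e+11
Tsurr^4 = 7.3407e+09
Q = 1.0000 * 5.67e-8 * 9.9610 * 9.8818e+11 = 558112.2382 W

558112.2382 W


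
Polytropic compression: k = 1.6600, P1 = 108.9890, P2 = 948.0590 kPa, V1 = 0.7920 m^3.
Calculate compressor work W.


(k-1)/k = 0.3976
(P2/P1)^exp = 2.3633
W = 2.5152 * 108.9890 * 0.7920 * (2.3633 - 1) = 295.9789 kJ

295.9789 kJ


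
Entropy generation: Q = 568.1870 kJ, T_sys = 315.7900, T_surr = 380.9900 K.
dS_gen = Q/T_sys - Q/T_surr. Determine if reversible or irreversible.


dS_sys = 568.1870/315.7900 = 1.7993 kJ/K
dS_surr = -568.1870/380.9900 = -1.4913 kJ/K
dS_gen = 1.7993 - 1.4913 = 0.3079 kJ/K (irreversible)

dS_gen = 0.3079 kJ/K, irreversible


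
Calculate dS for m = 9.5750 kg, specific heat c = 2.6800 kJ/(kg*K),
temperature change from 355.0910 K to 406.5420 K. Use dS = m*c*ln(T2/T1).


T2/T1 = 1.1449
ln(T2/T1) = 0.1353
dS = 9.5750 * 2.6800 * 0.1353 = 3.4723 kJ/K

3.4723 kJ/K


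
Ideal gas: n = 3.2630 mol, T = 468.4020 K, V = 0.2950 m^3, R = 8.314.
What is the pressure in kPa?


P = nRT/V = 3.2630 * 8.314 * 468.4020 / 0.2950
= 12707.0821 / 0.2950 = 43074.8545 Pa = 43.0749 kPa

43.0749 kPa


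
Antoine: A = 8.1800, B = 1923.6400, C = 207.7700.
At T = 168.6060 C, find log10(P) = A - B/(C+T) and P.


C+T = 376.3760
B/(C+T) = 5.1110
log10(P) = 8.1800 - 5.1110 = 3.0690
P = 10^3.0690 = 1172.3226 mmHg

1172.3226 mmHg


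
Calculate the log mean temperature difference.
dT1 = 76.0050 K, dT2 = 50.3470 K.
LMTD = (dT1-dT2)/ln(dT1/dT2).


dT1/dT2 = 1.5096
ln(dT1/dT2) = 0.4119
LMTD = 25.6580 / 0.4119 = 62.2979 K

62.2979 K


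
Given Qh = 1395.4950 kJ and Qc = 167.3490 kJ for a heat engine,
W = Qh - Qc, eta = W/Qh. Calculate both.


W = 1395.4950 - 167.3490 = 1228.1460 kJ
eta = 1228.1460 / 1395.4950 = 0.8801 = 88.0079%

W = 1228.1460 kJ, eta = 88.0079%


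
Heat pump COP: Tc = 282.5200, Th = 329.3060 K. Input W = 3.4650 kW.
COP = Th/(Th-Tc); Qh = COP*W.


COP = 329.3060 / 46.7860 = 7.0386
Qh = 7.0386 * 3.4650 = 24.3886 kW

COP = 7.0386, Qh = 24.3886 kW


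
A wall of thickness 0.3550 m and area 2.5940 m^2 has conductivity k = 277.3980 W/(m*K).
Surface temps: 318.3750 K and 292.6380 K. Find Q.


dT = 25.7370 K
Q = 277.3980 * 2.5940 * 25.7370 / 0.3550 = 52167.8414 W

52167.8414 W


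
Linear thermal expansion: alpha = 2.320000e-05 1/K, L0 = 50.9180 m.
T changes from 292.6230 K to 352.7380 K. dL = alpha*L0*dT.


dT = 60.1150 K
dL = 2.320000e-05 * 50.9180 * 60.1150 = 0.071014 m
L_final = 50.989014 m

dL = 0.071014 m


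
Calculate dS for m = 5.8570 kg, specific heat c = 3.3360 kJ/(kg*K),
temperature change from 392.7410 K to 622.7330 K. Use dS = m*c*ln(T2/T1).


T2/T1 = 1.5856
ln(T2/T1) = 0.4610
dS = 5.8570 * 3.3360 * 0.4610 = 9.0068 kJ/K

9.0068 kJ/K


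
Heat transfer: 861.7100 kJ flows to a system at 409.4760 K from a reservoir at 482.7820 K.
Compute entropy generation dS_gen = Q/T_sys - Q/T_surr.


dS_sys = 861.7100/409.4760 = 2.1044 kJ/K
dS_surr = -861.7100/482.7820 = -1.7849 kJ/K
dS_gen = 2.1044 - 1.7849 = 0.3195 kJ/K (irreversible)

dS_gen = 0.3195 kJ/K, irreversible


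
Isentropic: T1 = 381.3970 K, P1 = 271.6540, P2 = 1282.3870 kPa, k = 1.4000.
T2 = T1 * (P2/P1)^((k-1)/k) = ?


(k-1)/k = 0.2857
(P2/P1)^exp = 1.5580
T2 = 381.3970 * 1.5580 = 594.2231 K

594.2231 K


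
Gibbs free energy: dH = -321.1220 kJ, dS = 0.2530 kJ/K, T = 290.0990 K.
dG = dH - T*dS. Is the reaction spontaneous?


T*dS = 290.0990 * 0.2530 = 73.3950 kJ
dG = -321.1220 - 73.3950 = -394.5170 kJ (spontaneous)

dG = -394.5170 kJ, spontaneous


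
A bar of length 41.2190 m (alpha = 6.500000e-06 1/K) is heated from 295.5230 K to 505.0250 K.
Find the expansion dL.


dT = 209.5020 K
dL = 6.500000e-06 * 41.2190 * 209.5020 = 0.056131 m
L_final = 41.275131 m

dL = 0.056131 m


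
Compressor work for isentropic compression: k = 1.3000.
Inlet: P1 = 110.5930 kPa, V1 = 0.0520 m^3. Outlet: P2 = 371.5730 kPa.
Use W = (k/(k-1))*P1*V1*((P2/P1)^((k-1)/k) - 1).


(k-1)/k = 0.2308
(P2/P1)^exp = 1.3227
W = 4.3333 * 110.5930 * 0.0520 * (1.3227 - 1) = 8.0415 kJ

8.0415 kJ


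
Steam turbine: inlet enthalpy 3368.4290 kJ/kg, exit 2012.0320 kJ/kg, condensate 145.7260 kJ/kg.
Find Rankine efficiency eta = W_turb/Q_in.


W = 1356.3970 kJ/kg
Q_in = 3222.7030 kJ/kg
eta = 0.4209 = 42.0888%

eta = 42.0888%


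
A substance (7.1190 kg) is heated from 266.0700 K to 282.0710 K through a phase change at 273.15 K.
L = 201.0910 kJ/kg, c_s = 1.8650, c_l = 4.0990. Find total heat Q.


Q1 (sensible, solid) = 7.1190 * 1.8650 * 7.0800 = 94.0007 kJ
Q2 (latent) = 7.1190 * 201.0910 = 1431.5668 kJ
Q3 (sensible, liquid) = 7.1190 * 4.0990 * 8.9210 = 260.3217 kJ
Q_total = 1785.8893 kJ

1785.8893 kJ


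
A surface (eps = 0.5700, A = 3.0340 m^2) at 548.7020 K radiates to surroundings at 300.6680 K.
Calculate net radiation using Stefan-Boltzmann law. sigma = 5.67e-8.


T^4 = 9.0645e+10
Tsurr^4 = 8.1724e+09
Q = 0.5700 * 5.67e-8 * 3.0340 * 8.2473e+10 = 8086.9695 W

8086.9695 W


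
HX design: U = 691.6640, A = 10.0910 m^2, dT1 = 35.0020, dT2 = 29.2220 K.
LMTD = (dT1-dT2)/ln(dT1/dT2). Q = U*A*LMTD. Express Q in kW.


LMTD = 32.0251 K
Q = 691.6640 * 10.0910 * 32.0251 = 223521.8932 W = 223.5219 kW

223.5219 kW


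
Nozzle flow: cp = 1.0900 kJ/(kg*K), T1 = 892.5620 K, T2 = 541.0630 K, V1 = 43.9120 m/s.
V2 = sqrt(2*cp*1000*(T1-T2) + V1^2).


dT = 351.4990 K
2*cp*1000*dT = 766267.8200
V1^2 = 1928.2637
V2 = sqrt(768196.0837) = 876.4680 m/s

876.4680 m/s


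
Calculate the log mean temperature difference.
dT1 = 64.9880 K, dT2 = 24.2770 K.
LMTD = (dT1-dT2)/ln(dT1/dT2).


dT1/dT2 = 2.6769
ln(dT1/dT2) = 0.9847
LMTD = 40.7110 / 0.9847 = 41.3447 K

41.3447 K


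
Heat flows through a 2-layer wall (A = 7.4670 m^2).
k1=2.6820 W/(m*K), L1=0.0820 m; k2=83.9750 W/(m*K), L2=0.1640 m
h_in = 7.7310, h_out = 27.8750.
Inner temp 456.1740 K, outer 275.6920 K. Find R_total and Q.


R_conv_in = 1/(7.7310*7.4670) = 0.0173
R_1 = 0.0820/(2.6820*7.4670) = 0.0041
R_2 = 0.1640/(83.9750*7.4670) = 0.0003
R_conv_out = 1/(27.8750*7.4670) = 0.0048
R_total = 0.0265 K/W
Q = 180.4820 / 0.0265 = 6814.9303 W

R_total = 0.0265 K/W, Q = 6814.9303 W


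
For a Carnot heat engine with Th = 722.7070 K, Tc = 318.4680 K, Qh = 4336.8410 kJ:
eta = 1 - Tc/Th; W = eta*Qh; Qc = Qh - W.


eta = 1 - 318.4680/722.7070 = 0.5593
W = 0.5593 * 4336.8410 = 2425.7690 kJ
Qc = 4336.8410 - 2425.7690 = 1911.0720 kJ

eta = 55.9340%, W = 2425.7690 kJ, Qc = 1911.0720 kJ


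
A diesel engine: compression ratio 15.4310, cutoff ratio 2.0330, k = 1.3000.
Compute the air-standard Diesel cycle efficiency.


r^(k-1) = 2.2726
rc^k = 2.5152
eta = 0.5035 = 50.3501%

50.3501%


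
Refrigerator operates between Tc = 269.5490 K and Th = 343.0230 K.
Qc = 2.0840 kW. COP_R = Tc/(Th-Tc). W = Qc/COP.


COP = 269.5490 / 73.4740 = 3.6686
W = 2.0840 / 3.6686 = 0.5681 kW

COP = 3.6686, W = 0.5681 kW


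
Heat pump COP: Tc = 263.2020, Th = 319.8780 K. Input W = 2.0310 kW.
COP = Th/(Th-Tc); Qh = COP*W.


COP = 319.8780 / 56.6760 = 5.6440
Qh = 5.6440 * 2.0310 = 11.4629 kW

COP = 5.6440, Qh = 11.4629 kW


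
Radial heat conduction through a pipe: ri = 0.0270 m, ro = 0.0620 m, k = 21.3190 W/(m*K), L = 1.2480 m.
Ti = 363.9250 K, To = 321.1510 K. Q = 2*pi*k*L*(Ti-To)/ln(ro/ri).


dT = 42.7740 K
ln(ro/ri) = 0.8313
Q = 2*pi*21.3190*1.2480*42.7740 / 0.8313 = 8601.7074 W

8601.7074 W


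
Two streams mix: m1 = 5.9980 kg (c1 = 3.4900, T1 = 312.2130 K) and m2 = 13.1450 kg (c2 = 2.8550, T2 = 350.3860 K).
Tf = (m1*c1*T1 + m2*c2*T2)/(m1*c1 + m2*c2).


num = 19685.1884
den = 58.4620
Tf = 336.7177 K

336.7177 K


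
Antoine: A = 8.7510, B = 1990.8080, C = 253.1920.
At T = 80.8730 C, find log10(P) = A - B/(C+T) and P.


C+T = 334.0650
B/(C+T) = 5.9593
log10(P) = 8.7510 - 5.9593 = 2.7917
P = 10^2.7917 = 618.9517 mmHg

618.9517 mmHg


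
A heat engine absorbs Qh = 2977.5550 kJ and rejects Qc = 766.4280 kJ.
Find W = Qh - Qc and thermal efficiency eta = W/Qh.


W = 2977.5550 - 766.4280 = 2211.1270 kJ
eta = 2211.1270 / 2977.5550 = 0.7426 = 74.2598%

W = 2211.1270 kJ, eta = 74.2598%


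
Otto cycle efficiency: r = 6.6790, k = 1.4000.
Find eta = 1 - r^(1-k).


r^(k-1) = 2.1374
eta = 1 - 1/2.1374 = 0.5321 = 53.2141%

53.2141%


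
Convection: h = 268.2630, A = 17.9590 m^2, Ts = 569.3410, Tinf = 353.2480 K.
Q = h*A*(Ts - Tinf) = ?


dT = 216.0930 K
Q = 268.2630 * 17.9590 * 216.0930 = 1041078.8562 W

1041078.8562 W


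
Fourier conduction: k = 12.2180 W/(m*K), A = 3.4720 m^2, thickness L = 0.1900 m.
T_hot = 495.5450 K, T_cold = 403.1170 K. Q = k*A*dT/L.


dT = 92.4280 K
Q = 12.2180 * 3.4720 * 92.4280 / 0.1900 = 20636.2030 W

20636.2030 W


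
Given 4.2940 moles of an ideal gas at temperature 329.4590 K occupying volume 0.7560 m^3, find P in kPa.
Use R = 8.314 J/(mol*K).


P = nRT/V = 4.2940 * 8.314 * 329.4590 / 0.7560
= 11761.7904 / 0.7560 = 15557.9238 Pa = 15.5579 kPa

15.5579 kPa


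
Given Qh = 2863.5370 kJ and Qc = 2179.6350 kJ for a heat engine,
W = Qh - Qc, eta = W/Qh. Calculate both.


W = 2863.5370 - 2179.6350 = 683.9020 kJ
eta = 683.9020 / 2863.5370 = 0.2388 = 23.8831%

W = 683.9020 kJ, eta = 23.8831%


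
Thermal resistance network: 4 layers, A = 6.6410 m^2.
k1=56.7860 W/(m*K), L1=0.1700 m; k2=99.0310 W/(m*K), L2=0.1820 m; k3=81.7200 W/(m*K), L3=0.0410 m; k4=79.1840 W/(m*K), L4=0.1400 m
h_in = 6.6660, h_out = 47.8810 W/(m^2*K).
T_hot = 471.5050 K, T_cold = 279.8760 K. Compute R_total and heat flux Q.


R_conv_in = 1/(6.6660*6.6410) = 0.0226
R_1 = 0.1700/(56.7860*6.6410) = 0.0005
R_2 = 0.1820/(99.0310*6.6410) = 0.0003
R_3 = 0.0410/(81.7200*6.6410) = 7.5548e-05
R_4 = 0.1400/(79.1840*6.6410) = 0.0003
R_conv_out = 1/(47.8810*6.6410) = 0.0031
R_total = 0.0268 K/W
Q = 191.6290 / 0.0268 = 7149.4294 W

R_total = 0.0268 K/W, Q = 7149.4294 W


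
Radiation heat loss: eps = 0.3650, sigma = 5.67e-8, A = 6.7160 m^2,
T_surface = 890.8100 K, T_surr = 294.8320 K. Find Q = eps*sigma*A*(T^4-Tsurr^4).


T^4 = 6.2971e+11
Tsurr^4 = 7.5561e+09
Q = 0.3650 * 5.67e-8 * 6.7160 * 6.2215e+11 = 86473.7257 W

86473.7257 W
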